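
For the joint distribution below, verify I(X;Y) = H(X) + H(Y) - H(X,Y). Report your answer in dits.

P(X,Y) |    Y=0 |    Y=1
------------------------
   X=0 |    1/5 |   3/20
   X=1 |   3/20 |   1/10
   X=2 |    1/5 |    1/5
I(X;Y) = 0.0016 dits

Mutual information has multiple equivalent forms:
- I(X;Y) = H(X) - H(X|Y)
- I(X;Y) = H(Y) - H(Y|X)
- I(X;Y) = H(X) + H(Y) - H(X,Y)

Computing all quantities:
H(X) = 0.4693, H(Y) = 0.2989, H(X,Y) = 0.7666
H(X|Y) = 0.4677, H(Y|X) = 0.2973

Verification:
H(X) - H(X|Y) = 0.4693 - 0.4677 = 0.0016
H(Y) - H(Y|X) = 0.2989 - 0.2973 = 0.0016
H(X) + H(Y) - H(X,Y) = 0.4693 + 0.2989 - 0.7666 = 0.0016

All forms give I(X;Y) = 0.0016 dits. ✓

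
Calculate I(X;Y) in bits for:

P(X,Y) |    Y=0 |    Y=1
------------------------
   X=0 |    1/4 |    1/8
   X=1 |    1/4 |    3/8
0.0488 bits

Mutual information: I(X;Y) = H(X) + H(Y) - H(X,Y)

Marginals:
P(X) = (3/8, 5/8), H(X) = 0.9544 bits
P(Y) = (1/2, 1/2), H(Y) = 1.0000 bits

Joint entropy: H(X,Y) = 1.9056 bits

I(X;Y) = 0.9544 + 1.0000 - 1.9056 = 0.0488 bits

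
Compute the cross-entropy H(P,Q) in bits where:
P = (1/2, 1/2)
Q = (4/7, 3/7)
1.0149 bits

Cross-entropy: H(P,Q) = -Σ p(x) log q(x)

Alternatively: H(P,Q) = H(P) + D_KL(P||Q)
H(P) = 1.0000 bits
D_KL(P||Q) = 0.0149 bits

H(P,Q) = 1.0000 + 0.0149 = 1.0149 bits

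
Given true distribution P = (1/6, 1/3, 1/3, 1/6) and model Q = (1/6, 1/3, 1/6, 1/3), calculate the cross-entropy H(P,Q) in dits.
0.6276 dits

Cross-entropy: H(P,Q) = -Σ p(x) log q(x)

Alternatively: H(P,Q) = H(P) + D_KL(P||Q)
H(P) = 0.5775 dits
D_KL(P||Q) = 0.0502 dits

H(P,Q) = 0.5775 + 0.0502 = 0.6276 dits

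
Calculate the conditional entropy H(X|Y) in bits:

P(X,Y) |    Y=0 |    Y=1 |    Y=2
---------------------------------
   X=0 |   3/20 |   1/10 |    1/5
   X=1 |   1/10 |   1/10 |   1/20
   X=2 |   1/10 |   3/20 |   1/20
1.4651 bits

Using the chain rule: H(X|Y) = H(X,Y) - H(Y)

First, compute H(X,Y) = 3.0464 bits

Marginal P(Y) = (7/20, 7/20, 3/10)
H(Y) = 1.5813 bits

H(X|Y) = H(X,Y) - H(Y) = 3.0464 - 1.5813 = 1.4651 bits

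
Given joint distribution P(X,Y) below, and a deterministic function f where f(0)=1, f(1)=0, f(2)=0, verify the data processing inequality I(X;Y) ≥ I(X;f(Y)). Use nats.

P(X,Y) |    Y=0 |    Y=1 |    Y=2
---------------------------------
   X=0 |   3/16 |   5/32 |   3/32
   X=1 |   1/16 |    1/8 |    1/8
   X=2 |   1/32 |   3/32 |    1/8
I(X;Y) = 0.0542, I(X;f(Y)) = 0.0448, inequality holds: 0.0542 ≥ 0.0448

Data Processing Inequality: For any Markov chain X → Y → Z, we have I(X;Y) ≥ I(X;Z).

Here Z = f(Y) is a deterministic function of Y, forming X → Y → Z.

Original I(X;Y) = 0.0542 nats

After applying f:
P(X,Z) where Z=f(Y):
- P(X,Z=0) = P(X,Y=1) + P(X,Y=2)
- P(X,Z=1) = P(X,Y=0)

I(X;Z) = I(X;f(Y)) = 0.0448 nats

Verification: 0.0542 ≥ 0.0448 ✓

Information cannot be created by processing; the function f can only lose information about X.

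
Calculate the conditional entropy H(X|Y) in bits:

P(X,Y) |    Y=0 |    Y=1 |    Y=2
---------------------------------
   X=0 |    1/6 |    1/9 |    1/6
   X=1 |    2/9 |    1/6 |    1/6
0.9862 bits

Using the chain rule: H(X|Y) = H(X,Y) - H(Y)

First, compute H(X,Y) = 2.5577 bits

Marginal P(Y) = (7/18, 5/18, 1/3)
H(Y) = 1.5715 bits

H(X|Y) = H(X,Y) - H(Y) = 2.5577 - 1.5715 = 0.9862 bits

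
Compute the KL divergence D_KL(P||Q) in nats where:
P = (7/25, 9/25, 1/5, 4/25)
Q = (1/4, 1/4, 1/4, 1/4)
0.0470 nats

KL divergence: D_KL(P||Q) = Σ p(x) log(p(x)/q(x))

Computing term by term:
  x=0: 7/25 × log_e[(7/25)/(1/4)] = 7/25 × 0.1133 = 0.0317
  x=1: 9/25 × log_e[(9/25)/(1/4)] = 9/25 × 0.3646 = 0.1313
  x=2: 1/5 × log_e[(1/5)/(1/4)] = 1/5 × -0.2231 = -0.0446
  x=3: 4/25 × log_e[(4/25)/(1/4)] = 4/25 × -0.4463 = -0.0714

D_KL(P||Q) = 0.0470 nats

Note: KL divergence is always non-negative and equals 0 iff P = Q.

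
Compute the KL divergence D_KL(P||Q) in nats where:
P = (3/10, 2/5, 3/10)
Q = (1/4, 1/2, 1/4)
0.0201 nats

KL divergence: D_KL(P||Q) = Σ p(x) log(p(x)/q(x))

Computing term by term:
  x=0: 3/10 × log_e[(3/10)/(1/4)] = 3/10 × 0.1823 = 0.0547
  x=1: 2/5 × log_e[(2/5)/(1/2)] = 2/5 × -0.2231 = -0.0893
  x=2: 3/10 × log_e[(3/10)/(1/4)] = 3/10 × 0.1823 = 0.0547

D_KL(P||Q) = 0.0201 nats

Note: KL divergence is always non-negative and equals 0 iff P = Q.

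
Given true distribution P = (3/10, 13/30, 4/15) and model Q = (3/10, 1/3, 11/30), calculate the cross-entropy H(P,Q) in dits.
0.4798 dits

Cross-entropy: H(P,Q) = -Σ p(x) log q(x)

Alternatively: H(P,Q) = H(P) + D_KL(P||Q)
H(P) = 0.4673 dits
D_KL(P||Q) = 0.0125 dits

H(P,Q) = 0.4673 + 0.0125 = 0.4798 dits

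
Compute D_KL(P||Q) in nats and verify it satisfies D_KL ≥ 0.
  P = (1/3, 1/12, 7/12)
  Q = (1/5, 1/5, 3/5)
0.0809 nats

KL divergence satisfies the Gibbs inequality: D_KL(P||Q) ≥ 0 for all distributions P, Q.

D_KL(P||Q) = Σ p(x) log(p(x)/q(x))
Term by term:
  x=0: 1/3 × log_e[(1/3)/(1/5)] = 0.1703
  x=1: 1/12 × log_e[(1/12)/(1/5)] = -0.0730
  x=2: 7/12 × log_e[(7/12)/(3/5)] = -0.0164
D_KL(P||Q) = 0.0809 nats

D_KL(P||Q) = 0.0809 ≥ 0 ✓

This non-negativity is a fundamental property: relative entropy cannot be negative because it measures how different Q is from P.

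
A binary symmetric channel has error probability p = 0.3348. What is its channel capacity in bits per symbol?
0.0802 bits

For a binary symmetric channel (BSC) with error probability p:
Capacity C = 1 - H(p) bits per symbol

where H(p) = -p log₂(p) - (1-p) log₂(1-p) is the binary entropy function.

H(0.3348) = 0.9198 bits
C = 1 - 0.9198 = 0.0802 bits per symbol

This means we can reliably transmit up to 0.0802 bits of information per channel use.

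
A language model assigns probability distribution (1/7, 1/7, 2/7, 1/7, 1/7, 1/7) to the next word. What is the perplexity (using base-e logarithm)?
5.7423

Perplexity is e^H (or exp(H) for natural log).

First, H = -Σ p log p = 1.7479 nats
Perplexity = e^1.7479 = 5.7423

Interpretation: The model's uncertainty is equivalent to choosing uniformly among 5.7 options.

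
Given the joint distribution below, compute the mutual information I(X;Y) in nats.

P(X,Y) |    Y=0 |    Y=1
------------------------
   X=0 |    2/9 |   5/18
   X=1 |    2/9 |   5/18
0.0000 nats

Mutual information: I(X;Y) = H(X) + H(Y) - H(X,Y)

Marginals:
P(X) = (1/2, 1/2), H(X) = 0.6931 nats
P(Y) = (4/9, 5/9), H(Y) = 0.6870 nats

Joint entropy: H(X,Y) = 1.3801 nats

I(X;Y) = 0.6931 + 0.6870 - 1.3801 = 0.0000 nats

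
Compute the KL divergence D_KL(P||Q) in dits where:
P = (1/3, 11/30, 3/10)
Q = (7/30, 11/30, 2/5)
0.0142 dits

KL divergence: D_KL(P||Q) = Σ p(x) log(p(x)/q(x))

Computing term by term:
  x=0: 1/3 × log_10[(1/3)/(7/30)] = 1/3 × 0.1549 = 0.0516
  x=1: 11/30 × log_10[(11/30)/(11/30)] = 11/30 × 0.0000 = 0.0000
  x=2: 3/10 × log_10[(3/10)/(2/5)] = 3/10 × -0.1249 = -0.0375

D_KL(P||Q) = 0.0142 dits

Note: KL divergence is always non-negative and equals 0 iff P = Q.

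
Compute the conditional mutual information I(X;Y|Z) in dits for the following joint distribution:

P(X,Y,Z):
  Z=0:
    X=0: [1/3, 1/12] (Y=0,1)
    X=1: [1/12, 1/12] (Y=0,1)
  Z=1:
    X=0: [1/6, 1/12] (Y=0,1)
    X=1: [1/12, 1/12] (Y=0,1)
0.0133 dits

Conditional mutual information: I(X;Y|Z) = H(X|Z) + H(Y|Z) - H(X,Y|Z)

H(Z) = 0.2950
H(X,Z) = 0.5683 → H(X|Z) = 0.2734
H(Y,Z) = 0.5683 → H(Y|Z) = 0.2734
H(X,Y,Z) = 0.8283 → H(X,Y|Z) = 0.5334

I(X;Y|Z) = 0.2734 + 0.2734 - 0.5334 = 0.0133 dits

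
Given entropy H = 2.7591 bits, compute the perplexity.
6.7697

Perplexity is 2^H (or exp(H) for natural log).

H = 2.7591 bits
Perplexity = 2^2.7591 = 6.7697

Interpretation: The model's uncertainty is equivalent to choosing uniformly among 6.8 options.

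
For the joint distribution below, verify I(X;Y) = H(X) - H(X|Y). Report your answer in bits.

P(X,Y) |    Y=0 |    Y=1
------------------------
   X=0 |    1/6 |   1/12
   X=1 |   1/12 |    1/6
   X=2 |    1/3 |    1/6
I(X;Y) = 0.0616 bits

Mutual information has multiple equivalent forms:
- I(X;Y) = H(X) - H(X|Y)
- I(X;Y) = H(Y) - H(Y|X)
- I(X;Y) = H(X) + H(Y) - H(X,Y)

Computing all quantities:
H(X) = 1.5000, H(Y) = 0.9799, H(X,Y) = 2.4183
H(X|Y) = 1.4384, H(Y|X) = 0.9183

Verification:
H(X) - H(X|Y) = 1.5000 - 1.4384 = 0.0616
H(Y) - H(Y|X) = 0.9799 - 0.9183 = 0.0616
H(X) + H(Y) - H(X,Y) = 1.5000 + 0.9799 - 2.4183 = 0.0616

All forms give I(X;Y) = 0.0616 bits. ✓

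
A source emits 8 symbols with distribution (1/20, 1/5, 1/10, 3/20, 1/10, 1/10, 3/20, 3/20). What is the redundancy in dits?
0.0275 dits

Redundancy measures how far a source is from maximum entropy:
R = H_max - H(X)

Maximum entropy for 8 symbols: H_max = log_10(8) = 0.9031 dits
Actual entropy: H(X) = 0.8756 dits
Redundancy: R = 0.9031 - 0.8756 = 0.0275 dits

This redundancy represents potential for compression: the source could be compressed by 0.0275 dits per symbol.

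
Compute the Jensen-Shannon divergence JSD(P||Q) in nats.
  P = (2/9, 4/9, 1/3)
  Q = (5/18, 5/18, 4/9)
0.0152 nats

Jensen-Shannon divergence is:
JSD(P||Q) = 0.5 × D_KL(P||M) + 0.5 × D_KL(Q||M)
where M = 0.5 × (P + Q) is the mixture distribution.

M = 0.5 × (2/9, 4/9, 1/3) + 0.5 × (5/18, 5/18, 4/9) = (1/4, 13/36, 7/18)

D_KL(P||M) = 0.0147 nats
D_KL(Q||M) = 0.0157 nats

JSD(P||Q) = 0.5 × 0.0147 + 0.5 × 0.0157 = 0.0152 nats

Unlike KL divergence, JSD is symmetric and bounded: 0 ≤ JSD ≤ log(2).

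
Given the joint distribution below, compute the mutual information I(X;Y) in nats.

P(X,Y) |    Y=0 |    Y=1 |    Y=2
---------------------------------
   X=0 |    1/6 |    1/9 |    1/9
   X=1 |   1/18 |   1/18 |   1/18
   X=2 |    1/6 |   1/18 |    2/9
0.0331 nats

Mutual information: I(X;Y) = H(X) + H(Y) - H(X,Y)

Marginals:
P(X) = (7/18, 1/6, 4/9), H(X) = 1.0263 nats
P(Y) = (7/18, 2/9, 7/18), H(Y) = 1.0688 nats

Joint entropy: H(X,Y) = 2.0621 nats

I(X;Y) = 1.0263 + 1.0688 - 2.0621 = 0.0331 nats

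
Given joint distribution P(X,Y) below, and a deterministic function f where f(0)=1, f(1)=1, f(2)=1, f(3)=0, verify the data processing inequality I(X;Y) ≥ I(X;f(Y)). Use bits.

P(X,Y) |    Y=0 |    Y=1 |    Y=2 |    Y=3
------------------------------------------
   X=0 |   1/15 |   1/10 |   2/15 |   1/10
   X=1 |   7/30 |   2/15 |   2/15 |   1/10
I(X;Y) = 0.0451, I(X;f(Y)) = 0.0074, inequality holds: 0.0451 ≥ 0.0074

Data Processing Inequality: For any Markov chain X → Y → Z, we have I(X;Y) ≥ I(X;Z).

Here Z = f(Y) is a deterministic function of Y, forming X → Y → Z.

Original I(X;Y) = 0.0451 bits

After applying f:
P(X,Z) where Z=f(Y):
- P(X,Z=0) = P(X,Y=3)
- P(X,Z=1) = P(X,Y=0) + P(X,Y=1) + P(X,Y=2)

I(X;Z) = I(X;f(Y)) = 0.0074 bits

Verification: 0.0451 ≥ 0.0074 ✓

Information cannot be created by processing; the function f can only lose information about X.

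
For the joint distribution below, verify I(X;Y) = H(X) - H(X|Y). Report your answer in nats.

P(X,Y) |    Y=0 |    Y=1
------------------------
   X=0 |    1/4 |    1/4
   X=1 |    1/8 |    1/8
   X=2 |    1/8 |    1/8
I(X;Y) = 0.0000 nats

Mutual information has multiple equivalent forms:
- I(X;Y) = H(X) - H(X|Y)
- I(X;Y) = H(Y) - H(Y|X)
- I(X;Y) = H(X) + H(Y) - H(X,Y)

Computing all quantities:
H(X) = 1.0397, H(Y) = 0.6931, H(X,Y) = 1.7329
H(X|Y) = 1.0397, H(Y|X) = 0.6931

Verification:
H(X) - H(X|Y) = 1.0397 - 1.0397 = 0.0000
H(Y) - H(Y|X) = 0.6931 - 0.6931 = 0.0000
H(X) + H(Y) - H(X,Y) = 1.0397 + 0.6931 - 1.7329 = 0.0000

All forms give I(X;Y) = 0.0000 nats. ✓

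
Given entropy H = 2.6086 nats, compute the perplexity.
13.5800

Perplexity is e^H (or exp(H) for natural log).

H = 2.6086 nats
Perplexity = e^2.6086 = 13.5800

Interpretation: The model's uncertainty is equivalent to choosing uniformly among 13.6 options.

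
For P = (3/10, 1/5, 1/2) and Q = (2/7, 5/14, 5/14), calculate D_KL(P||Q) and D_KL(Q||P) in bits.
D_KL(P||Q) = 0.0965, D_KL(Q||P) = 0.1053

KL divergence is not symmetric: D_KL(P||Q) ≠ D_KL(Q||P) in general.

D_KL(P||Q) = 0.0965 bits
D_KL(Q||P) = 0.1053 bits

No, they are not equal!

This asymmetry is why KL divergence is not a true distance metric.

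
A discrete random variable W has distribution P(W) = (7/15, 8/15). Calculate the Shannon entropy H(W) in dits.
0.3001 dits

Shannon entropy is H(X) = -Σ p(x) log p(x).

For P = (7/15, 8/15):
H = -7/15 × log_10(7/15) -8/15 × log_10(8/15)
H = 0.3001 dits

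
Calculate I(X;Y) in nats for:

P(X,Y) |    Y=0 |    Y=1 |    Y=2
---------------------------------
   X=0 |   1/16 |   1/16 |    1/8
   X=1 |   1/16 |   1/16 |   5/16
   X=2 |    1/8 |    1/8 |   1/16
0.1017 nats

Mutual information: I(X;Y) = H(X) + H(Y) - H(X,Y)

Marginals:
P(X) = (1/4, 7/16, 5/16), H(X) = 1.0717 nats
P(Y) = (1/4, 1/4, 1/2), H(Y) = 1.0397 nats

Joint entropy: H(X,Y) = 2.0097 nats

I(X;Y) = 1.0717 + 1.0397 - 2.0097 = 0.1017 nats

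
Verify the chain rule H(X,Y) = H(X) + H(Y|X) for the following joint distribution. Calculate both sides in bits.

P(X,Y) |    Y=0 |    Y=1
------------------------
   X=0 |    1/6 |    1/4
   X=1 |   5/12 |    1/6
H(X,Y) = 1.8879, H(X) = 0.9799, H(Y|X) = 0.9080 (all in bits)

Chain rule: H(X,Y) = H(X) + H(Y|X)

Left side — joint entropy directly:
H(X,Y) = -Σ p(x,y) log p(x,y) = 1.8879 bits

Right side — compute H(Y|X) from the conditional distributions:
P(X) = (5/12, 7/12), so H(X) = 0.9799 bits
H(Y|X) = Σ_x P(X=x) · H(Y|X=x):
  P(Y|X=0) = (2/5, 3/5), H(Y|X=0) = 0.9710, weight P(X=0) = 5/12
  P(Y|X=1) = (5/7, 2/7), H(Y|X=1) = 0.8631, weight P(X=1) = 7/12
H(Y|X) = 0.9080 bits

H(X) + H(Y|X) = 0.9799 + 0.9080 = 1.8879 bits

Both sides equal 1.8879 bits. ✓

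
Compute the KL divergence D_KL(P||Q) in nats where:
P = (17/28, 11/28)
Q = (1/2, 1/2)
0.0231 nats

KL divergence: D_KL(P||Q) = Σ p(x) log(p(x)/q(x))

Computing term by term:
  x=0: 17/28 × log_e[(17/28)/(1/2)] = 17/28 × 0.1942 = 0.1179
  x=1: 11/28 × log_e[(11/28)/(1/2)] = 11/28 × -0.2412 = -0.0947

D_KL(P||Q) = 0.0231 nats

Note: KL divergence is always non-negative and equals 0 iff P = Q.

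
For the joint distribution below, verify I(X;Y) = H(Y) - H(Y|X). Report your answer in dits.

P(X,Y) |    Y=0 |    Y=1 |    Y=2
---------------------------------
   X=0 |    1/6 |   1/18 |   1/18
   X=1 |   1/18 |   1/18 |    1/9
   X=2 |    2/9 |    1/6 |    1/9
I(X;Y) = 0.0202 dits

Mutual information has multiple equivalent forms:
- I(X;Y) = H(X) - H(X|Y)
- I(X;Y) = H(Y) - H(Y|X)
- I(X;Y) = H(X) + H(Y) - H(X,Y)

Computing all quantities:
H(X) = 0.4502, H(Y) = 0.4656, H(X,Y) = 0.8955
H(X|Y) = 0.4300, H(Y|X) = 0.4453

Verification:
H(X) - H(X|Y) = 0.4502 - 0.4300 = 0.0202
H(Y) - H(Y|X) = 0.4656 - 0.4453 = 0.0202
H(X) + H(Y) - H(X,Y) = 0.4502 + 0.4656 - 0.8955 = 0.0202

All forms give I(X;Y) = 0.0202 dits. ✓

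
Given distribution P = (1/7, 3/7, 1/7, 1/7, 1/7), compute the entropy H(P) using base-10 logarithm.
0.6406 dits

Shannon entropy is H(X) = -Σ p(x) log p(x).

For P = (1/7, 3/7, 1/7, 1/7, 1/7):
H = -1/7 × log_10(1/7) -3/7 × log_10(3/7) -1/7 × log_10(1/7) -1/7 × log_10(1/7) -1/7 × log_10(1/7)
H = 0.6406 dits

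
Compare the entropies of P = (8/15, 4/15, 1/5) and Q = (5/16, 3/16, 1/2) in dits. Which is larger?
Q

Computing entropies in dits:
H(P) = 0.4385
H(Q) = 0.4447

Distribution Q has higher entropy.

Intuition: The distribution closer to uniform (more spread out) has higher entropy.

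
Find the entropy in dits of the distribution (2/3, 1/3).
0.2764 dits

Shannon entropy is H(X) = -Σ p(x) log p(x).

For P = (2/3, 1/3):
H = -2/3 × log_10(2/3) -1/3 × log_10(1/3)
H = 0.2764 dits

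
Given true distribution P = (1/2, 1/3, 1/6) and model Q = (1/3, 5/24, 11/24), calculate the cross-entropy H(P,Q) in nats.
1.2022 nats

Cross-entropy: H(P,Q) = -Σ p(x) log q(x)

Alternatively: H(P,Q) = H(P) + D_KL(P||Q)
H(P) = 1.0114 nats
D_KL(P||Q) = 0.1908 nats

H(P,Q) = 1.0114 + 0.1908 = 1.2022 nats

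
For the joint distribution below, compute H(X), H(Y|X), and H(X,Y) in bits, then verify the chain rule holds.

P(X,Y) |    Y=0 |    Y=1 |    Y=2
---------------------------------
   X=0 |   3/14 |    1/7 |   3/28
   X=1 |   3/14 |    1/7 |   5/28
H(X,Y) = 2.5436, H(X) = 0.9963, H(Y|X) = 1.5473 (all in bits)

Chain rule: H(X,Y) = H(X) + H(Y|X)

Left side — joint entropy directly:
H(X,Y) = -Σ p(x,y) log p(x,y) = 2.5436 bits

Right side — compute H(Y|X) from the conditional distributions:
P(X) = (13/28, 15/28), so H(X) = 0.9963 bits
H(Y|X) = Σ_x P(X=x) · H(Y|X=x):
  P(Y|X=0) = (6/13, 4/13, 3/13), H(Y|X=0) = 1.5262, weight P(X=0) = 13/28
  P(Y|X=1) = (2/5, 4/15, 1/3), H(Y|X=1) = 1.5656, weight P(X=1) = 15/28
H(Y|X) = 1.5473 bits

H(X) + H(Y|X) = 0.9963 + 1.5473 = 2.5436 bits

Both sides equal 2.5436 bits. ✓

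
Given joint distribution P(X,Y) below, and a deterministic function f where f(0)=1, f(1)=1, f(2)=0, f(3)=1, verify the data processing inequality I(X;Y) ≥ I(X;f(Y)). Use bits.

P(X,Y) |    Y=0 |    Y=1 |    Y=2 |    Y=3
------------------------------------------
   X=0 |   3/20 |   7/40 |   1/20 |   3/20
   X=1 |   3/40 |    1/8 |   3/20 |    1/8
I(X;Y) = 0.0620, I(X;f(Y)) = 0.0563, inequality holds: 0.0620 ≥ 0.0563

Data Processing Inequality: For any Markov chain X → Y → Z, we have I(X;Y) ≥ I(X;Z).

Here Z = f(Y) is a deterministic function of Y, forming X → Y → Z.

Original I(X;Y) = 0.0620 bits

After applying f:
P(X,Z) where Z=f(Y):
- P(X,Z=0) = P(X,Y=2)
- P(X,Z=1) = P(X,Y=0) + P(X,Y=1) + P(X,Y=3)

I(X;Z) = I(X;f(Y)) = 0.0563 bits

Verification: 0.0620 ≥ 0.0563 ✓

Information cannot be created by processing; the function f can only lose information about X.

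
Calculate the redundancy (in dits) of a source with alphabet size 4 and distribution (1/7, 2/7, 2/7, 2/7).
0.0150 dits

Redundancy measures how far a source is from maximum entropy:
R = H_max - H(X)

Maximum entropy for 4 symbols: H_max = log_10(4) = 0.6021 dits
Actual entropy: H(X) = 0.5871 dits
Redundancy: R = 0.6021 - 0.5871 = 0.0150 dits

This redundancy represents potential for compression: the source could be compressed by 0.0150 dits per symbol.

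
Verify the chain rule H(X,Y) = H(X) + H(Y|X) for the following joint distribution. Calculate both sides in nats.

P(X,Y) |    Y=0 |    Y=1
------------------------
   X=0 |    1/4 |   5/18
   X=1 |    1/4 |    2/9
H(X,Y) = 1.3832, H(X) = 0.6916, H(Y|X) = 0.6916 (all in nats)

Chain rule: H(X,Y) = H(X) + H(Y|X)

Left side — joint entropy directly:
H(X,Y) = -Σ p(x,y) log p(x,y) = 1.3832 nats

Right side — compute H(Y|X) from the conditional distributions:
P(X) = (19/36, 17/36), so H(X) = 0.6916 nats
H(Y|X) = Σ_x P(X=x) · H(Y|X=x):
  P(Y|X=0) = (9/19, 10/19), H(Y|X=0) = 0.6918, weight P(X=0) = 19/36
  P(Y|X=1) = (9/17, 8/17), H(Y|X=1) = 0.6914, weight P(X=1) = 17/36
H(Y|X) = 0.6916 nats

H(X) + H(Y|X) = 0.6916 + 0.6916 = 1.3832 nats

Both sides equal 1.3832 nats. ✓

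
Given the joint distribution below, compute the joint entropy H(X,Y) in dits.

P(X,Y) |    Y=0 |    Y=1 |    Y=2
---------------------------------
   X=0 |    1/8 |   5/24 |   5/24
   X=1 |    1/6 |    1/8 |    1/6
0.7690 dits

Joint entropy is H(X,Y) = -Σ_{x,y} p(x,y) log p(x,y).

Summing over all non-zero entries:
H(X,Y) = -[1/8·log_10(1/8) + 5/24·log_10(5/24) + 5/24·log_10(5/24) + 1/6·log_10(1/6) + 1/8·log_10(1/8) + 1/6·log_10(1/6)]
H(X,Y) = 0.7690 dits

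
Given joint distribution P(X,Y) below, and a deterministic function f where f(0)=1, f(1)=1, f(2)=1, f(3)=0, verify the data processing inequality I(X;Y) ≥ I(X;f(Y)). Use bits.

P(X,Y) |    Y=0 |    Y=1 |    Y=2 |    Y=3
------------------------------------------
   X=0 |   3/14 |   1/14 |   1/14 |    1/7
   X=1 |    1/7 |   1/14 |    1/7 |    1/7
I(X;Y) = 0.0279, I(X;f(Y)) = 0.0000, inequality holds: 0.0279 ≥ 0.0000

Data Processing Inequality: For any Markov chain X → Y → Z, we have I(X;Y) ≥ I(X;Z).

Here Z = f(Y) is a deterministic function of Y, forming X → Y → Z.

Original I(X;Y) = 0.0279 bits

After applying f:
P(X,Z) where Z=f(Y):
- P(X,Z=0) = P(X,Y=3)
- P(X,Z=1) = P(X,Y=0) + P(X,Y=1) + P(X,Y=2)

I(X;Z) = I(X;f(Y)) = 0.0000 bits

Verification: 0.0279 ≥ 0.0000 ✓

Information cannot be created by processing; the function f can only lose information about X.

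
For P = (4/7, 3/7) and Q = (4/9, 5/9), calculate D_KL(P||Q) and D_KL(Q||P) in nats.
D_KL(P||Q) = 0.0324, D_KL(Q||P) = 0.0325

KL divergence is not symmetric: D_KL(P||Q) ≠ D_KL(Q||P) in general.

D_KL(P||Q) = 0.0324 nats
D_KL(Q||P) = 0.0325 nats

No, they are not equal!

This asymmetry is why KL divergence is not a true distance metric.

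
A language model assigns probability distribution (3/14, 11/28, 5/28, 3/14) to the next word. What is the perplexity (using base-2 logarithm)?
3.7995

Perplexity is 2^H (or exp(H) for natural log).

First, H = -Σ p log p = 1.9258 bits
Perplexity = 2^1.9258 = 3.7995

Interpretation: The model's uncertainty is equivalent to choosing uniformly among 3.8 options.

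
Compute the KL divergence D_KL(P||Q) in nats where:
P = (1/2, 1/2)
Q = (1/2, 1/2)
0.0000 nats

KL divergence: D_KL(P||Q) = Σ p(x) log(p(x)/q(x))

Computing term by term:
  x=0: 1/2 × log_e[(1/2)/(1/2)] = 1/2 × 0.0000 = 0.0000
  x=1: 1/2 × log_e[(1/2)/(1/2)] = 1/2 × 0.0000 = 0.0000

D_KL(P||Q) = 0.0000 nats

Note: KL divergence is always non-negative and equals 0 iff P = Q.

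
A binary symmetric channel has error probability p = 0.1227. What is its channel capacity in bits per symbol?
0.4629 bits

For a binary symmetric channel (BSC) with error probability p:
Capacity C = 1 - H(p) bits per symbol

where H(p) = -p log₂(p) - (1-p) log₂(1-p) is the binary entropy function.

H(0.1227) = 0.5371 bits
C = 1 - 0.5371 = 0.4629 bits per symbol

This means we can reliably transmit up to 0.4629 bits of information per channel use.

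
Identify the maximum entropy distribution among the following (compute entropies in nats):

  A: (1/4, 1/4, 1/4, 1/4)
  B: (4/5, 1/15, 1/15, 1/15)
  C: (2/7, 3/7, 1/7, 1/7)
A

For a discrete distribution over n outcomes, entropy is maximized by the uniform distribution.

Computing entropies:
H(A) = 1.3863 nats
H(B) = 0.7201 nats
H(C) = 1.2770 nats

The uniform distribution (where all probabilities equal 1/4) achieves the maximum entropy of log_e(4) = 1.3863 nats.

Distribution A has the highest entropy.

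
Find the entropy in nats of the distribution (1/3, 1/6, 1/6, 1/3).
1.3297 nats

Shannon entropy is H(X) = -Σ p(x) log p(x).

For P = (1/3, 1/6, 1/6, 1/3):
H = -1/3 × log_e(1/3) -1/6 × log_e(1/6) -1/6 × log_e(1/6) -1/3 × log_e(1/3)
H = 1.3297 nats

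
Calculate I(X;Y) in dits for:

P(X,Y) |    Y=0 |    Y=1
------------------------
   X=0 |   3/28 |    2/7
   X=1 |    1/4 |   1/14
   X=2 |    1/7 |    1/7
0.0411 dits

Mutual information: I(X;Y) = H(X) + H(Y) - H(X,Y)

Marginals:
P(X) = (11/28, 9/28, 2/7), H(X) = 0.4733 dits
P(Y) = (1/2, 1/2), H(Y) = 0.3010 dits

Joint entropy: H(X,Y) = 0.7332 dits

I(X;Y) = 0.4733 + 0.3010 - 0.7332 = 0.0411 dits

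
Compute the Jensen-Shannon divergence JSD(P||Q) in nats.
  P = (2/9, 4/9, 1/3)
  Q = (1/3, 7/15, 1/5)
0.0142 nats

Jensen-Shannon divergence is:
JSD(P||Q) = 0.5 × D_KL(P||M) + 0.5 × D_KL(Q||M)
where M = 0.5 × (P + Q) is the mixture distribution.

M = 0.5 × (2/9, 4/9, 1/3) + 0.5 × (1/3, 7/15, 1/5) = (5/18, 0.455556, 4/15)

D_KL(P||M) = 0.0138 nats
D_KL(Q||M) = 0.0145 nats

JSD(P||Q) = 0.5 × 0.0138 + 0.5 × 0.0145 = 0.0142 nats

Unlike KL divergence, JSD is symmetric and bounded: 0 ≤ JSD ≤ log(2).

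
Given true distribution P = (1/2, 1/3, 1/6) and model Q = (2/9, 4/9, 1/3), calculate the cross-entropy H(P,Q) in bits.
1.7391 bits

Cross-entropy: H(P,Q) = -Σ p(x) log q(x)

Alternatively: H(P,Q) = H(P) + D_KL(P||Q)
H(P) = 1.4591 bits
D_KL(P||Q) = 0.2800 bits

H(P,Q) = 1.4591 + 0.2800 = 1.7391 bits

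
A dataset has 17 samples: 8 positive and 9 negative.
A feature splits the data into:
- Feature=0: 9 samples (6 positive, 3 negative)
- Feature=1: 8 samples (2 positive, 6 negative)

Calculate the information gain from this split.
0.1296 bits

Information Gain = H(Y) - H(Y|Feature)

Before split:
P(positive) = 8/17 = 0.4706
H(Y) = 0.9975 bits

After split:
Feature=0: H = 0.9183 bits (weight = 9/17)
Feature=1: H = 0.8113 bits (weight = 8/17)
H(Y|Feature) = (9/17)×0.9183 + (8/17)×0.8113 = 0.8679 bits

Information Gain = 0.9975 - 0.8679 = 0.1296 bits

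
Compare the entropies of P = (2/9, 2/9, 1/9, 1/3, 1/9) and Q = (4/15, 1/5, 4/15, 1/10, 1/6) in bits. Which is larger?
Q

Computing entropies in bits:
H(P) = 2.1972
H(Q) = 2.2444

Distribution Q has higher entropy.

Intuition: The distribution closer to uniform (more spread out) has higher entropy.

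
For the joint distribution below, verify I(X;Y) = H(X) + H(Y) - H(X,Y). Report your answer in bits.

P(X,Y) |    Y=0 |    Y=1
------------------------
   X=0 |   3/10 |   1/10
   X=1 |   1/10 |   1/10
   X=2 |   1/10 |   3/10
I(X;Y) = 0.1510 bits

Mutual information has multiple equivalent forms:
- I(X;Y) = H(X) - H(X|Y)
- I(X;Y) = H(Y) - H(Y|X)
- I(X;Y) = H(X) + H(Y) - H(X,Y)

Computing all quantities:
H(X) = 1.5219, H(Y) = 1.0000, H(X,Y) = 2.3710
H(X|Y) = 1.3710, H(Y|X) = 0.8490

Verification:
H(X) - H(X|Y) = 1.5219 - 1.3710 = 0.1510
H(Y) - H(Y|X) = 1.0000 - 0.8490 = 0.1510
H(X) + H(Y) - H(X,Y) = 1.5219 + 1.0000 - 2.3710 = 0.1510

All forms give I(X;Y) = 0.1510 bits. ✓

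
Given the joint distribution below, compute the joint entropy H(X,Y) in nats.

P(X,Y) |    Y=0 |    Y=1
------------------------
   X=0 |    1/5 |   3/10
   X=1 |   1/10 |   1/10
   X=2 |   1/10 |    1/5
1.6957 nats

Joint entropy is H(X,Y) = -Σ_{x,y} p(x,y) log p(x,y).

Summing over all non-zero entries:
H(X,Y) = -[1/5·log_e(1/5) + 3/10·log_e(3/10) + 1/10·log_e(1/10) + 1/10·log_e(1/10) + 1/10·log_e(1/10) + 1/5·log_e(1/5)]
H(X,Y) = 1.6957 nats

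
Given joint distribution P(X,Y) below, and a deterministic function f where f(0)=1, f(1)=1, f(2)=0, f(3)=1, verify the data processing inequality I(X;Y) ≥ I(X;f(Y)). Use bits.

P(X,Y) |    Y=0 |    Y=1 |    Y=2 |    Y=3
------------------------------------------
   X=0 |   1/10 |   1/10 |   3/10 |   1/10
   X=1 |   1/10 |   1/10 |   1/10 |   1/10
I(X;Y) = 0.0464, I(X;f(Y)) = 0.0464, inequality holds: 0.0464 ≥ 0.0464

Data Processing Inequality: For any Markov chain X → Y → Z, we have I(X;Y) ≥ I(X;Z).

Here Z = f(Y) is a deterministic function of Y, forming X → Y → Z.

Original I(X;Y) = 0.0464 bits

After applying f:
P(X,Z) where Z=f(Y):
- P(X,Z=0) = P(X,Y=2)
- P(X,Z=1) = P(X,Y=0) + P(X,Y=1) + P(X,Y=3)

I(X;Z) = I(X;f(Y)) = 0.0464 bits

Verification: 0.0464 ≥ 0.0464 ✓

Information cannot be created by processing; the function f can only lose information about X.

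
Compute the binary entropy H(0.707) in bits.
0.8726 bits

The binary entropy function is:
H(p) = -p log(p) - (1-p) log(1-p)

H(0.707) = -0.707 × log_2(0.707) - 0.293 × log_2(0.293)
H(0.707) = 0.8726 bits

Note: Binary entropy is maximized at p=0.5 (H=1 bit) and minimized at p=0 or p=1 (H=0).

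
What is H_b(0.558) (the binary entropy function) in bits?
0.9903 bits

The binary entropy function is:
H(p) = -p log(p) - (1-p) log(1-p)

H(0.558) = -0.558 × log_2(0.558) - 0.442 × log_2(0.442)
H(0.558) = 0.9903 bits

Note: Binary entropy is maximized at p=0.5 (H=1 bit) and minimized at p=0 or p=1 (H=0).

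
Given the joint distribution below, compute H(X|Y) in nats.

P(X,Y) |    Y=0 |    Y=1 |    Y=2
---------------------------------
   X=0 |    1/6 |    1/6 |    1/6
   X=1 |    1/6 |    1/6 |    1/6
0.6931 nats

Using the chain rule: H(X|Y) = H(X,Y) - H(Y)

First, compute H(X,Y) = 1.7918 nats

Marginal P(Y) = (1/3, 1/3, 1/3)
H(Y) = 1.0986 nats

H(X|Y) = H(X,Y) - H(Y) = 1.7918 - 1.0986 = 0.6931 nats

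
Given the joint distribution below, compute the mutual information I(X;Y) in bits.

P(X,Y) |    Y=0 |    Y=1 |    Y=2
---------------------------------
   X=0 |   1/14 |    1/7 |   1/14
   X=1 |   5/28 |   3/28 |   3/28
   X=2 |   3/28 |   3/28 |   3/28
0.0346 bits

Mutual information: I(X;Y) = H(X) + H(Y) - H(X,Y)

Marginals:
P(X) = (2/7, 11/28, 9/28), H(X) = 1.5722 bits
P(Y) = (5/14, 5/14, 2/7), H(Y) = 1.5774 bits

Joint entropy: H(X,Y) = 3.1151 bits

I(X;Y) = 1.5722 + 1.5774 - 3.1151 = 0.0346 bits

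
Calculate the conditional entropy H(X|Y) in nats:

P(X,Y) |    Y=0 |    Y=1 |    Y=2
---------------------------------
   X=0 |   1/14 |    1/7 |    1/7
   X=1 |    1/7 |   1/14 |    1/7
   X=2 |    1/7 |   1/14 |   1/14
1.0506 nats

Using the chain rule: H(X|Y) = H(X,Y) - H(Y)

First, compute H(X,Y) = 2.1440 nats

Marginal P(Y) = (5/14, 2/7, 5/14)
H(Y) = 1.0934 nats

H(X|Y) = H(X,Y) - H(Y) = 2.1440 - 1.0934 = 1.0506 nats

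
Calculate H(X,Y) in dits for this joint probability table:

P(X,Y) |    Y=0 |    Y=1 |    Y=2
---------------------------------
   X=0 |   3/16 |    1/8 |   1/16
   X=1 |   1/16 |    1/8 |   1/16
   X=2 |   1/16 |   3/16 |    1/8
0.9123 dits

Joint entropy is H(X,Y) = -Σ_{x,y} p(x,y) log p(x,y).

Summing over all non-zero entries:
H(X,Y) = -[3/16·log_10(3/16) + 1/8·log_10(1/8) + 1/16·log_10(1/16) + 1/16·log_10(1/16) + 1/8·log_10(1/8) + 1/16·log_10(1/16) + 1/16·log_10(1/16) + 3/16·log_10(3/16) + 1/8·log_10(1/8)]
H(X,Y) = 0.9123 dits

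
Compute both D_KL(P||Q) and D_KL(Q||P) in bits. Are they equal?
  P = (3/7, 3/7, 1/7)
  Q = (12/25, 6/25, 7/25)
D_KL(P||Q) = 0.1497, D_KL(Q||P) = 0.1496

KL divergence is not symmetric: D_KL(P||Q) ≠ D_KL(Q||P) in general.

D_KL(P||Q) = 0.1497 bits
D_KL(Q||P) = 0.1496 bits

No, they are not equal!

This asymmetry is why KL divergence is not a true distance metric.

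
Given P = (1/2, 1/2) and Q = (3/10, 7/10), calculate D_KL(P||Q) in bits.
0.1258 bits

KL divergence: D_KL(P||Q) = Σ p(x) log(p(x)/q(x))

Computing term by term:
  x=0: 1/2 × log_2[(1/2)/(3/10)] = 1/2 × 0.7370 = 0.3685
  x=1: 1/2 × log_2[(1/2)/(7/10)] = 1/2 × -0.4854 = -0.2427

D_KL(P||Q) = 0.1258 bits

Note: KL divergence is always non-negative and equals 0 iff P = Q.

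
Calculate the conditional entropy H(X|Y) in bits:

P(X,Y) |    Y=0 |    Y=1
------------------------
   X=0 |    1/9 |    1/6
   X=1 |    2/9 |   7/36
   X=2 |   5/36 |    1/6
1.5532 bits

Using the chain rule: H(X|Y) = H(X,Y) - H(Y)

First, compute H(X,Y) = 2.5510 bits

Marginal P(Y) = (17/36, 19/36)
H(Y) = 0.9978 bits

H(X|Y) = H(X,Y) - H(Y) = 2.5510 - 0.9978 = 1.5532 bits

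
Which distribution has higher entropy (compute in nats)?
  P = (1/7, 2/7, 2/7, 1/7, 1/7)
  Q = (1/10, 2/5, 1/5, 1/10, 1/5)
P

Computing entropies in nats:
H(P) = 1.5498
H(Q) = 1.4708

Distribution P has higher entropy.

Intuition: The distribution closer to uniform (more spread out) has higher entropy.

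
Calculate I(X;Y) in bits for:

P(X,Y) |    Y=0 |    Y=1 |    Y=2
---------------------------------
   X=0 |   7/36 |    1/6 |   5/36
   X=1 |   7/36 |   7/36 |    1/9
0.0038 bits

Mutual information: I(X;Y) = H(X) + H(Y) - H(X,Y)

Marginals:
P(X) = (1/2, 1/2), H(X) = 1.0000 bits
P(Y) = (7/18, 13/36, 1/4), H(Y) = 1.5605 bits

Joint entropy: H(X,Y) = 2.5568 bits

I(X;Y) = 1.0000 + 1.5605 - 2.5568 = 0.0038 bits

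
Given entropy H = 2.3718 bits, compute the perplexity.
5.1759

Perplexity is 2^H (or exp(H) for natural log).

H = 2.3718 bits
Perplexity = 2^2.3718 = 5.1759

Interpretation: The model's uncertainty is equivalent to choosing uniformly among 5.2 options.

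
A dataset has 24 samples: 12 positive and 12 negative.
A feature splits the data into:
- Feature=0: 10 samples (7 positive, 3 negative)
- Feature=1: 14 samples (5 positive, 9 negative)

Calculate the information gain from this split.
0.0843 bits

Information Gain = H(Y) - H(Y|Feature)

Before split:
P(positive) = 12/24 = 0.5000
H(Y) = 1.0000 bits

After split:
Feature=0: H = 0.8813 bits (weight = 10/24)
Feature=1: H = 0.9403 bits (weight = 14/24)
H(Y|Feature) = (10/24)×0.8813 + (14/24)×0.9403 = 0.9157 bits

Information Gain = 1.0000 - 0.9157 = 0.0843 bits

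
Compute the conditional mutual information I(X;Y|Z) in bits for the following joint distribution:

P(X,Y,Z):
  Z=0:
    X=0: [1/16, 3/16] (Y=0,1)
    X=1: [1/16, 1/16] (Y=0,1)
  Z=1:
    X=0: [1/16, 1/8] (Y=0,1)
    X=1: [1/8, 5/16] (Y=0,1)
0.0176 bits

Conditional mutual information: I(X;Y|Z) = H(X|Z) + H(Y|Z) - H(X,Y|Z)

H(Z) = 0.9544
H(X,Z) = 1.8496 → H(X|Z) = 0.8952
H(Y,Z) = 1.8496 → H(Y|Z) = 0.8952
H(X,Y,Z) = 2.7272 → H(X,Y|Z) = 1.7728

I(X;Y|Z) = 0.8952 + 0.8952 - 1.7728 = 0.0176 bits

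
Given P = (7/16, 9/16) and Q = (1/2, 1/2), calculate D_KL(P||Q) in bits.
0.0113 bits

KL divergence: D_KL(P||Q) = Σ p(x) log(p(x)/q(x))

Computing term by term:
  x=0: 7/16 × log_2[(7/16)/(1/2)] = 7/16 × -0.1926 = -0.0843
  x=1: 9/16 × log_2[(9/16)/(1/2)] = 9/16 × 0.1699 = 0.0956

D_KL(P||Q) = 0.0113 bits

Note: KL divergence is always non-negative and equals 0 iff P = Q.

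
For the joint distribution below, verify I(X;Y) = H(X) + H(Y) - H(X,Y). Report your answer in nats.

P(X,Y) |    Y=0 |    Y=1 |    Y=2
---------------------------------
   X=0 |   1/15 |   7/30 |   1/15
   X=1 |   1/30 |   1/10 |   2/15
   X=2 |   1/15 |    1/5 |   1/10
I(X;Y) = 0.0377 nats

Mutual information has multiple equivalent forms:
- I(X;Y) = H(X) - H(X|Y)
- I(X;Y) = H(Y) - H(Y|X)
- I(X;Y) = H(X) + H(Y) - H(X,Y)

Computing all quantities:
H(X) = 1.0882, H(Y) = 0.9951, H(X,Y) = 2.0456
H(X|Y) = 1.0505, H(Y|X) = 0.9574

Verification:
H(X) - H(X|Y) = 1.0882 - 1.0505 = 0.0377
H(Y) - H(Y|X) = 0.9951 - 0.9574 = 0.0377
H(X) + H(Y) - H(X,Y) = 1.0882 + 0.9951 - 2.0456 = 0.0377

All forms give I(X;Y) = 0.0377 nats. ✓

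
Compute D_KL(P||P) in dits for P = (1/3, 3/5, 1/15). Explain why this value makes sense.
0.0000 dits

KL divergence satisfies the Gibbs inequality: D_KL(P||Q) ≥ 0 for all distributions P, Q.

D_KL(P||Q) = Σ p(x) log(p(x)/q(x))
Each term is p(x) × log_10(p(x)/p(x)) = p(x) × log_10(1) = 0, so the sum is 0.
D_KL(P||Q) = 0.0000 dits

When P = Q, the KL divergence is exactly 0, as there is no 'divergence' between identical distributions.

This non-negativity is a fundamental property: relative entropy cannot be negative because it measures how different Q is from P.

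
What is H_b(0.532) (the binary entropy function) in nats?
0.6911 nats

The binary entropy function is:
H(p) = -p log(p) - (1-p) log(1-p)

H(0.532) = -0.532 × log_e(0.532) - 0.468 × log_e(0.468)
H(0.532) = 0.6911 nats

Note: Binary entropy is maximized at p=0.5 (H=1 bit) and minimized at p=0 or p=1 (H=0).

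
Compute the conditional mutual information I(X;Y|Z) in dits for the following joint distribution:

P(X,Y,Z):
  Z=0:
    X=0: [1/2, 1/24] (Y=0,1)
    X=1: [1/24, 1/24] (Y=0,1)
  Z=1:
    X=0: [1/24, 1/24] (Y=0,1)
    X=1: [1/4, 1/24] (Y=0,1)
0.0269 dits

Conditional mutual information: I(X;Y|Z) = H(X|Z) + H(Y|Z) - H(X,Y|Z)

H(Z) = 0.2873
H(X,Z) = 0.4802 → H(X|Z) = 0.1929
H(Y,Z) = 0.4802 → H(Y|Z) = 0.1929
H(X,Y,Z) = 0.6461 → H(X,Y|Z) = 0.3588

I(X;Y|Z) = 0.1929 + 0.1929 - 0.3588 = 0.0269 dits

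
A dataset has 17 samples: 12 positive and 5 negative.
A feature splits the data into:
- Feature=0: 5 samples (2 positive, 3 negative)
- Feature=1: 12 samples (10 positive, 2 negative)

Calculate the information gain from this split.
0.1296 bits

Information Gain = H(Y) - H(Y|Feature)

Before split:
P(positive) = 12/17 = 0.7059
H(Y) = 0.8740 bits

After split:
Feature=0: H = 0.9710 bits (weight = 5/17)
Feature=1: H = 0.6500 bits (weight = 12/17)
H(Y|Feature) = (5/17)×0.9710 + (12/17)×0.6500 = 0.7444 bits

Information Gain = 0.8740 - 0.7444 = 0.1296 bits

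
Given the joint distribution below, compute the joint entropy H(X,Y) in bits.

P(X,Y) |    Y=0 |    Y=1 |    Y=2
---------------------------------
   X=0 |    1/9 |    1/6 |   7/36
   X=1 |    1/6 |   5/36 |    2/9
2.5510 bits

Joint entropy is H(X,Y) = -Σ_{x,y} p(x,y) log p(x,y).

Summing over all non-zero entries:
H(X,Y) = -[1/9·log_2(1/9) + 1/6·log_2(1/6) + 7/36·log_2(7/36) + 1/6·log_2(1/6) + 5/36·log_2(5/36) + 2/9·log_2(2/9)]
H(X,Y) = 2.5510 bits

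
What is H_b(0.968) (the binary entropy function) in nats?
0.1416 nats

The binary entropy function is:
H(p) = -p log(p) - (1-p) log(1-p)

H(0.968) = -0.968 × log_e(0.968) - 0.032 × log_e(0.032)
H(0.968) = 0.1416 nats

Note: Binary entropy is maximized at p=0.5 (H=1 bit) and minimized at p=0 or p=1 (H=0).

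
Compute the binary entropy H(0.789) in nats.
0.5153 nats

The binary entropy function is:
H(p) = -p log(p) - (1-p) log(1-p)

H(0.789) = -0.789 × log_e(0.789) - 0.211 × log_e(0.211)
H(0.789) = 0.5153 nats

Note: Binary entropy is maximized at p=0.5 (H=1 bit) and minimized at p=0 or p=1 (H=0).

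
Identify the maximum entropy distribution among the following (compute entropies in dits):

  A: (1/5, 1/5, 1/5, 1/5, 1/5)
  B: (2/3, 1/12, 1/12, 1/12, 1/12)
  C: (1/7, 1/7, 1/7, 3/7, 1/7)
A

For a discrete distribution over n outcomes, entropy is maximized by the uniform distribution.

Computing entropies:
H(A) = 0.6990 dits
H(B) = 0.4771 dits
H(C) = 0.6406 dits

The uniform distribution (where all probabilities equal 1/5) achieves the maximum entropy of log_10(5) = 0.6990 dits.

Distribution A has the highest entropy.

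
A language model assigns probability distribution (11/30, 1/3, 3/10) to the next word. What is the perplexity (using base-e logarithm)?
2.9900

Perplexity is e^H (or exp(H) for natural log).

First, H = -Σ p log p = 1.0953 nats
Perplexity = e^1.0953 = 2.9900

Interpretation: The model's uncertainty is equivalent to choosing uniformly among 3.0 options.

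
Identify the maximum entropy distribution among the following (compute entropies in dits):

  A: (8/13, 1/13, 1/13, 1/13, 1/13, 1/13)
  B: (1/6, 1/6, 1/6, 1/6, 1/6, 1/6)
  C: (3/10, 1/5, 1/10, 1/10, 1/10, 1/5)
B

For a discrete distribution over n outcomes, entropy is maximized by the uniform distribution.

Computing entropies:
H(A) = 0.5582 dits
H(B) = 0.7782 dits
H(C) = 0.7365 dits

The uniform distribution (where all probabilities equal 1/6) achieves the maximum entropy of log_10(6) = 0.7782 dits.

Distribution B has the highest entropy.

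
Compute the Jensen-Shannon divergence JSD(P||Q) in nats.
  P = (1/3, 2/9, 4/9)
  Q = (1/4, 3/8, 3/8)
0.0143 nats

Jensen-Shannon divergence is:
JSD(P||Q) = 0.5 × D_KL(P||M) + 0.5 × D_KL(Q||M)
where M = 0.5 × (P + Q) is the mixture distribution.

M = 0.5 × (1/3, 2/9, 4/9) + 0.5 × (1/4, 3/8, 3/8) = (7/24, 0.298611, 0.409722)

D_KL(P||M) = 0.0150 nats
D_KL(Q||M) = 0.0137 nats

JSD(P||Q) = 0.5 × 0.0150 + 0.5 × 0.0137 = 0.0143 nats

Unlike KL divergence, JSD is symmetric and bounded: 0 ≤ JSD ≤ log(2).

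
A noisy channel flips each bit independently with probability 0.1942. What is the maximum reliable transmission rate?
0.2898 bits

For a binary symmetric channel (BSC) with error probability p:
Capacity C = 1 - H(p) bits per symbol

where H(p) = -p log₂(p) - (1-p) log₂(1-p) is the binary entropy function.

H(0.1942) = 0.7102 bits
C = 1 - 0.7102 = 0.2898 bits per symbol

This means we can reliably transmit up to 0.2898 bits of information per channel use.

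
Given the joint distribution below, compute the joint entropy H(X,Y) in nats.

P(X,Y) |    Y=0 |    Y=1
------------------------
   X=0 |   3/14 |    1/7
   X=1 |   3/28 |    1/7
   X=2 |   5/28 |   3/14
1.7631 nats

Joint entropy is H(X,Y) = -Σ_{x,y} p(x,y) log p(x,y).

Summing over all non-zero entries:
H(X,Y) = -[3/14·log_e(3/14) + 1/7·log_e(1/7) + 3/28·log_e(3/28) + 1/7·log_e(1/7) + 5/28·log_e(5/28) + 3/14·log_e(3/14)]
H(X,Y) = 1.7631 nats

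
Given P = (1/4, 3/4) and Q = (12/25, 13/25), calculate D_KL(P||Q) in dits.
0.0485 dits

KL divergence: D_KL(P||Q) = Σ p(x) log(p(x)/q(x))

Computing term by term:
  x=0: 1/4 × log_10[(1/4)/(12/25)] = 1/4 × -0.2833 = -0.0708
  x=1: 3/4 × log_10[(3/4)/(13/25)] = 3/4 × 0.1591 = 0.1193

D_KL(P||Q) = 0.0485 dits

Note: KL divergence is always non-negative and equals 0 iff P = Q.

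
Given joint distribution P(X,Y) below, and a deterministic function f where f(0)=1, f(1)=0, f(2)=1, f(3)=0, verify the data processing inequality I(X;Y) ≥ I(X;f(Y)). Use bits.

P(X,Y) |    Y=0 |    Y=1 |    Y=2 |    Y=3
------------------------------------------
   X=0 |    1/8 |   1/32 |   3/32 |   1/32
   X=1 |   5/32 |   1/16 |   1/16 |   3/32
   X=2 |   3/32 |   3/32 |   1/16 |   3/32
I(X;Y) = 0.0609, I(X;f(Y)) = 0.0504, inequality holds: 0.0609 ≥ 0.0504

Data Processing Inequality: For any Markov chain X → Y → Z, we have I(X;Y) ≥ I(X;Z).

Here Z = f(Y) is a deterministic function of Y, forming X → Y → Z.

Original I(X;Y) = 0.0609 bits

After applying f:
P(X,Z) where Z=f(Y):
- P(X,Z=0) = P(X,Y=1) + P(X,Y=3)
- P(X,Z=1) = P(X,Y=0) + P(X,Y=2)

I(X;Z) = I(X;f(Y)) = 0.0504 bits

Verification: 0.0609 ≥ 0.0504 ✓

Information cannot be created by processing; the function f can only lose information about X.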